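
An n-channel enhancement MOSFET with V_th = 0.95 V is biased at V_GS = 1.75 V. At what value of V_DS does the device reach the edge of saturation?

The boundary between triode and saturation is V_DS = V_GS − V_th = V_ov.
V_ov = 1.75 − 0.95 = 0.8 V.

V_DS,sat = 0.800 V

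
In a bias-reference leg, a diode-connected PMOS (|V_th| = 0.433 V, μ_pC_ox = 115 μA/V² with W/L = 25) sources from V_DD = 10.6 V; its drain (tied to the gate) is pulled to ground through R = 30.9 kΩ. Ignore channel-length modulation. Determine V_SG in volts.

V_SG = 0.900 V

With gate tied to drain, V_SG = V_SD ≥ V_SG − |V_th|, so the device is in saturation.
k_p = μ_pC_ox · (W/L) = 2.875 mA/V².
KCL at the drain: ½ k_p (V_SG − |V_th|)² = (V_DD − V_SG)/R.
Let x = V_SG − 0.433. Then 44.4 x² + x − 10.17 = 0, giving x = 0.467 V (positive root), so V_SG = 0.9 V.
I_D = (V_DD − V_SG)/R = (10.6 − 0.9) / 30.9 = 0.314 mA.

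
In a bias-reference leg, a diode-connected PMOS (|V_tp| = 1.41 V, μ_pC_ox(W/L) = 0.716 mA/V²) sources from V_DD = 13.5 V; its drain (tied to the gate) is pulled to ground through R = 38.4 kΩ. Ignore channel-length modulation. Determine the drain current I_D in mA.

I_D = 0.291 mA

With gate tied to drain, V_SG = V_SD ≥ V_SG − |V_tp|, so the device is in saturation.
KCL at the drain: ½ k_p (V_SG − |V_tp|)² = (V_DD − V_SG)/R.
Let x = V_SG − 1.41. Then 13.7 x² + x − 12.09 = 0, giving x = 0.902 V (positive root), so V_SG = 2.31 V.
I_D = (V_DD − V_SG)/R = (13.5 − 2.31) / 38.4 = 0.291 mA.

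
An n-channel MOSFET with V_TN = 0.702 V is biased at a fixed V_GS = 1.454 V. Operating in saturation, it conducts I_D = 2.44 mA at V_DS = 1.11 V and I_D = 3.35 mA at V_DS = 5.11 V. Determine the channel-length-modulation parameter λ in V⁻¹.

λ = 0.104 V⁻¹

With V_GS fixed, I_D ∝ (1 + λ V_DS) in saturation, so I_D2/I_D1 = (1 + λ V_DS2)/(1 + λ V_DS1).
3.35/2.44 = 1.373 = (1 + 5.11 λ)/(1 + 1.11 λ).
Solving: λ (I_D1 V_DS2 − I_D2 V_DS1) = I_D2 − I_D1, so λ = (3.35 − 2.44) / (2.44 × 5.11 − 3.35 × 1.11) = 0.91 / 8.75 = 0.104 V⁻¹.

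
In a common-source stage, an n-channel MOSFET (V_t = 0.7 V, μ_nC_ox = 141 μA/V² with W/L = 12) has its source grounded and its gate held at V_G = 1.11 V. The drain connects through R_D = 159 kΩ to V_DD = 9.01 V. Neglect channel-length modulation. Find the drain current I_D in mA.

I_D = 0.0561 mA

V_GS = V_G = 1.11 V, so V_ov = 1.11 − 0.7 = 0.41 V.
k_n = μ_nC_ox · (W/L) = 1.692 mA/V².
Assume saturation: I_D = ½ k_n V_ov² = 0.5 × 1.692 × 0.41² = 0.142 mA, giving V_DS = V_DD − I_D R_D = 9.01 − 0.142 × 159 = -13.6 V.
But -13.6 V < V_ov = 0.41 V, so the device is actually in triode.
In triode I_D = k_n[V_ov V_DS − ½ V_DS²] and I_D = (V_DD − V_DS)/R_D. Equating: 135 V_DS² − 111.3 V_DS + 9.01 = 0, giving V_DS = 0.0909 V (the root below V_ov).
I_D = (9.01 − 0.0909) / 159 = 0.0561 mA.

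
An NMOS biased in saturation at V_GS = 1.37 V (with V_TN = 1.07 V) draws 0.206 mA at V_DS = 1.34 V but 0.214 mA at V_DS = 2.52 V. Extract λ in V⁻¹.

With V_GS fixed, I_D ∝ (1 + λ V_DS) in saturation, so I_D2/I_D1 = (1 + λ V_DS2)/(1 + λ V_DS1).
0.214/0.206 = 1.039 = (1 + 2.52 λ)/(1 + 1.34 λ).
Solving: λ (I_D1 V_DS2 − I_D2 V_DS1) = I_D2 − I_D1, so λ = (0.214 − 0.206) / (0.206 × 2.52 − 0.214 × 1.34) = 0.008 / 0.232 = 0.0344 V⁻¹.

λ = 0.0344 V⁻¹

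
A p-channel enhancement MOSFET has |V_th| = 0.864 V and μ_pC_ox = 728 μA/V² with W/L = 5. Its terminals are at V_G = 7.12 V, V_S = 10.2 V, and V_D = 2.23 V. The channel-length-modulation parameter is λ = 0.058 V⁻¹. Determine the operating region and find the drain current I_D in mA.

Saturation; I_D = 13.1 mA

V_SG = V_S − V_G = 10.2 − 7.12 = 3.08 V; V_SD = V_S − V_D = 10.2 − 2.23 = 7.97 V.
k_p = μ_pC_ox · (W/L) = 3.64 mA/V².
V_ov = V_SG − |V_th| = 3.08 − 0.864 = 2.22 V.
Since V_SD = 7.97 V ≥ V_ov = 2.22 V, the device is in saturation.
I_D = ½ k_p V_ov² (1 + λ V_SD) = 0.5 × 3.64 × 2.22² × (1 + 0.058 × 7.97) = 13.1 mA.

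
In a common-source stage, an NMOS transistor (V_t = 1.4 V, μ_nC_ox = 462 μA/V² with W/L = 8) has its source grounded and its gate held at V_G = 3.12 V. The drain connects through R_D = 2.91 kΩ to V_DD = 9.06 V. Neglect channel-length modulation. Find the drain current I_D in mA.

I_D = 2.93 mA

V_GS = V_G = 3.12 V, so V_ov = 3.12 − 1.4 = 1.72 V.
k_n = μ_nC_ox · (W/L) = 3.696 mA/V².
Assume saturation: I_D = ½ k_n V_ov² = 0.5 × 3.696 × 1.72² = 5.47 mA, giving V_DS = V_DD − I_D R_D = 9.06 − 5.47 × 2.91 = -6.85 V.
But -6.85 V < V_ov = 1.72 V, so the device is actually in triode.
In triode I_D = k_n[V_ov V_DS − ½ V_DS²] and I_D = (V_DD − V_DS)/R_D. Equating: 5.38 V_DS² − 19.5 V_DS + 9.06 = 0, giving V_DS = 0.547 V (the root below V_ov).
I_D = (9.06 − 0.547) / 2.91 = 2.93 mA.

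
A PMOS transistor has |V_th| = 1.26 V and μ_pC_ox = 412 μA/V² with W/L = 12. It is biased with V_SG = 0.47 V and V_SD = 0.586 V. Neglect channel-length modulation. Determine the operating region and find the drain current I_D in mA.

Cutoff; I_D = 0 mA

V_SG = 0.47 V < |V_th| = 1.26 V, so the transistor is in cutoff.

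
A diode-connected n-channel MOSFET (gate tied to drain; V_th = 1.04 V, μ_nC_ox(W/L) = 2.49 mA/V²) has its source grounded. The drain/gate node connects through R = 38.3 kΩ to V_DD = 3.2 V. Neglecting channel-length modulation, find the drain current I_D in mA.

I_D = 0.0511 mA

With gate tied to drain, V_GS = V_DS ≥ V_GS − V_th, so the device is in saturation.
KCL at the drain: ½ k_n (V_GS − V_th)² = (V_DD − V_GS)/R.
Let x = V_GS − 1.04. Then 47.7 x² + x − 2.16 = 0, giving x = 0.203 V (positive root), so V_GS = 1.24 V.
I_D = (V_DD − V_GS)/R = (3.2 − 1.24) / 38.3 = 0.0511 mA.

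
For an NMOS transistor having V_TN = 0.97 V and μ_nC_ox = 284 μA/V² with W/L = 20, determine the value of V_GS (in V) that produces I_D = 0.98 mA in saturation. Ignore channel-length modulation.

k_n = μ_nC_ox · (W/L) = 5.68 mA/V².
In saturation I_D = ½ k_n (V_GS − V_TN)², so V_GS − V_TN = √(2 I_D / k_n) = √(2 × 0.98 / 5.68) = 0.587 V.
V_GS = 0.97 + 0.587 = 1.56 V.

V_GS = 1.56 V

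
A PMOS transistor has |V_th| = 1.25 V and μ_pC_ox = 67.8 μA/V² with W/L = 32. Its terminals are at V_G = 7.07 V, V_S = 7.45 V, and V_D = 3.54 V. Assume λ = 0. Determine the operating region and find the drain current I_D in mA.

V_SG = V_S − V_G = 7.45 − 7.07 = 0.38 V; V_SD = V_S − V_D = 7.45 − 3.54 = 3.91 V.
V_SG = 0.38 V < |V_th| = 1.25 V, so the transistor is in cutoff.

Cutoff; I_D = 0 mA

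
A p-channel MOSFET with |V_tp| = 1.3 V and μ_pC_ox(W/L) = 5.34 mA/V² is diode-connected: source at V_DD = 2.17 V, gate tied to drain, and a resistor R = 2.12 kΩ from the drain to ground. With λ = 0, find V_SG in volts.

V_SG = 1.61 V

With gate tied to drain, V_SG = V_SD ≥ V_SG − |V_tp|, so the device is in saturation.
KCL at the drain: ½ k_p (V_SG − |V_tp|)² = (V_DD − V_SG)/R.
Let x = V_SG − 1.3. Then 5.66 x² + x − 0.87 = 0, giving x = 0.314 V (positive root), so V_SG = 1.61 V.
I_D = (V_DD − V_SG)/R = (2.17 − 1.61) / 2.12 = 0.262 mA.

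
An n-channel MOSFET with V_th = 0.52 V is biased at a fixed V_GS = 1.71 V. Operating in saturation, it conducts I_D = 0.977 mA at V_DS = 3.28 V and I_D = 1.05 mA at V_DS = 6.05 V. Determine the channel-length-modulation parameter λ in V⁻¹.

λ = 0.0296 V⁻¹

With V_GS fixed, I_D ∝ (1 + λ V_DS) in saturation, so I_D2/I_D1 = (1 + λ V_DS2)/(1 + λ V_DS1).
1.05/0.977 = 1.075 = (1 + 6.05 λ)/(1 + 3.28 λ).
Solving: λ (I_D1 V_DS2 − I_D2 V_DS1) = I_D2 − I_D1, so λ = (1.05 − 0.977) / (0.977 × 6.05 − 1.05 × 3.28) = 0.073 / 2.47 = 0.0296 V⁻¹.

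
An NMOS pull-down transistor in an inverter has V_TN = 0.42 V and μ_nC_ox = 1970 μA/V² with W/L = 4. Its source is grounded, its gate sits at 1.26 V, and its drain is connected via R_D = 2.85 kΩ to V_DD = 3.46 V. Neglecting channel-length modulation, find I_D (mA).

V_GS = V_G = 1.26 V, so V_ov = 1.26 − 0.42 = 0.84 V.
k_n = μ_nC_ox · (W/L) = 7.88 mA/V².
Assume saturation: I_D = ½ k_n V_ov² = 0.5 × 7.88 × 0.84² = 2.78 mA, giving V_DS = V_DD − I_D R_D = 3.46 − 2.78 × 2.85 = -4.46 V.
But -4.46 V < V_ov = 0.84 V, so the device is actually in triode.
In triode I_D = k_n[V_ov V_DS − ½ V_DS²] and I_D = (V_DD − V_DS)/R_D. Equating: 11.2 V_DS² − 19.86 V_DS + 3.46 = 0, giving V_DS = 0.196 V (the root below V_ov).
I_D = (3.46 − 0.196) / 2.85 = 1.15 mA.

I_D = 1.15 mA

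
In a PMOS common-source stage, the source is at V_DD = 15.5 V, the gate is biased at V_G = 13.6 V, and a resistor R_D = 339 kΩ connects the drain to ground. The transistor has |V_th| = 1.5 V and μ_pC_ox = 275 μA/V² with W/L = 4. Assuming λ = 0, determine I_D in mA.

V_SG = V_DD − V_G = 15.5 − 13.6 = 1.9 V, so V_ov = 1.9 − 1.5 = 0.4 V.
k_p = μ_pC_ox · (W/L) = 1.1 mA/V².
Assume saturation: I_D = ½ k_p V_ov² = 0.5 × 1.1 × 0.4² = 0.088 mA, giving V_SD = V_DD − I_D R_D = 15.5 − 0.088 × 339 = -14.3 V.
But -14.3 V < V_ov = 0.4 V, so the device is actually in triode.
In triode I_D = k_p[V_ov V_SD − ½ V_SD²] and I_D = (V_DD − V_SD)/R_D. Equating: 186 V_SD² − 150.2 V_SD + 15.5 = 0, giving V_SD = 0.122 V (the root below V_ov).
I_D = (15.5 − 0.122) / 339 = 0.0454 mA.

I_D = 0.0454 mA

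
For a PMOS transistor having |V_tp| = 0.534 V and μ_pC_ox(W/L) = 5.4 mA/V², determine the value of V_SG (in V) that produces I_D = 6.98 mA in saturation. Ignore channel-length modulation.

In saturation I_D = ½ k_p (V_SG − |V_tp|)², so V_SG − |V_tp| = √(2 I_D / k_p) = √(2 × 6.98 / 5.4) = 1.61 V.
V_SG = 0.534 + 1.61 = 2.14 V.

V_SG = 2.14 V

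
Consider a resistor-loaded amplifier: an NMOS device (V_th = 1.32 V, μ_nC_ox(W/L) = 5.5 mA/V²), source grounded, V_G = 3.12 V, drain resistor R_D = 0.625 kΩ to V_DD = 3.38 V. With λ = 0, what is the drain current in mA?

V_GS = V_G = 3.12 V, so V_ov = 3.12 − 1.32 = 1.8 V.
Assume saturation: I_D = ½ k_n V_ov² = 0.5 × 5.5 × 1.8² = 8.91 mA, giving V_DS = V_DD − I_D R_D = 3.38 − 8.91 × 0.625 = -2.19 V.
But -2.19 V < V_ov = 1.8 V, so the device is actually in triode.
In triode I_D = k_n[V_ov V_DS − ½ V_DS²] and I_D = (V_DD − V_DS)/R_D. Equating: 1.72 V_DS² − 7.188 V_DS + 3.38 = 0, giving V_DS = 0.54 V (the root below V_ov).
I_D = (3.38 − 0.54) / 0.625 = 4.54 mA.

I_D = 4.54 mA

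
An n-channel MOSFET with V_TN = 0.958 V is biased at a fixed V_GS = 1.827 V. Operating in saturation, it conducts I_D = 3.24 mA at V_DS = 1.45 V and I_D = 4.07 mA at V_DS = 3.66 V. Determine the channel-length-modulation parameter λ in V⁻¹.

λ = 0.139 V⁻¹

With V_GS fixed, I_D ∝ (1 + λ V_DS) in saturation, so I_D2/I_D1 = (1 + λ V_DS2)/(1 + λ V_DS1).
4.07/3.24 = 1.256 = (1 + 3.66 λ)/(1 + 1.45 λ).
Solving: λ (I_D1 V_DS2 − I_D2 V_DS1) = I_D2 − I_D1, so λ = (4.07 − 3.24) / (3.24 × 3.66 − 4.07 × 1.45) = 0.83 / 5.96 = 0.139 V⁻¹.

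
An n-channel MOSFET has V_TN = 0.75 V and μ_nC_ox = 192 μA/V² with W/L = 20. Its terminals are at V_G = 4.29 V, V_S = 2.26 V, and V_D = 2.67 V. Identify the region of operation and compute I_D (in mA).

V_GS = V_G − V_S = 4.29 − 2.26 = 2.03 V; V_DS = V_D − V_S = 2.67 − 2.26 = 0.41 V.
k_n = μ_nC_ox · (W/L) = 3.84 mA/V².
V_ov = V_GS − V_TN = 2.03 − 0.75 = 1.28 V.
Since V_DS = 0.41 V < V_ov = 1.28 V, the device is in the triode region.
I_D = k_n [V_ov · V_DS − ½ V_DS²] = 3.84 × [1.28 × 0.41 − 0.5 × 0.41²] = 1.69 mA.

Triode; I_D = 1.69 mA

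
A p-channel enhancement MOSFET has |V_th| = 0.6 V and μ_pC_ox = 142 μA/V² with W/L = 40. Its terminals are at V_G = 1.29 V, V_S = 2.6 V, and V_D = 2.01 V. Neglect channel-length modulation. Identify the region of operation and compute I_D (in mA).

Triode; I_D = 1.39 mA

V_SG = V_S − V_G = 2.6 − 1.29 = 1.31 V; V_SD = V_S − V_D = 2.6 − 2.01 = 0.59 V.
k_p = μ_pC_ox · (W/L) = 5.68 mA/V².
V_ov = V_SG − |V_th| = 1.31 − 0.6 = 0.71 V.
Since V_SD = 0.59 V < V_ov = 0.71 V, the device is in the triode region.
I_D = k_p [V_ov · V_SD − ½ V_SD²] = 5.68 × [0.71 × 0.59 − 0.5 × 0.59²] = 1.39 mA.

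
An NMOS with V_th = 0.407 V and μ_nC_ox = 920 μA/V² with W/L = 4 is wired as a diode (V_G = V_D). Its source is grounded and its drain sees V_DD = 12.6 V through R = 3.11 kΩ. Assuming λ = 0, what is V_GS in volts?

With gate tied to drain, V_GS = V_DS ≥ V_GS − V_th, so the device is in saturation.
k_n = μ_nC_ox · (W/L) = 3.68 mA/V².
KCL at the drain: ½ k_n (V_GS − V_th)² = (V_DD − V_GS)/R.
Let x = V_GS − 0.407. Then 5.72 x² + x − 12.19 = 0, giving x = 1.37 V (positive root), so V_GS = 1.78 V.
I_D = (V_DD − V_GS)/R = (12.6 − 1.78) / 3.11 = 3.48 mA.

V_GS = 1.78 V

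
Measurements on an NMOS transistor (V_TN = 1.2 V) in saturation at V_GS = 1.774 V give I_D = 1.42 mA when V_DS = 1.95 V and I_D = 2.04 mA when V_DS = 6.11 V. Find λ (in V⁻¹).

λ = 0.132 V⁻¹

With V_GS fixed, I_D ∝ (1 + λ V_DS) in saturation, so I_D2/I_D1 = (1 + λ V_DS2)/(1 + λ V_DS1).
2.04/1.42 = 1.437 = (1 + 6.11 λ)/(1 + 1.95 λ).
Solving: λ (I_D1 V_DS2 − I_D2 V_DS1) = I_D2 − I_D1, so λ = (2.04 − 1.42) / (1.42 × 6.11 − 2.04 × 1.95) = 0.62 / 4.7 = 0.132 V⁻¹.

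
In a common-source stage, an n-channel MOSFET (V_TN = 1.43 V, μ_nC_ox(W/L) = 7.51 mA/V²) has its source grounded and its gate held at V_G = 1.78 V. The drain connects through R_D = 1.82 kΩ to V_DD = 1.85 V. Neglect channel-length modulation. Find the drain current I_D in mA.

V_GS = V_G = 1.78 V, so V_ov = 1.78 − 1.43 = 0.35 V.
Assume saturation: I_D = ½ k_n V_ov² = 0.5 × 7.51 × 0.35² = 0.46 mA, giving V_DS = V_DD − I_D R_D = 1.85 − 0.46 × 1.82 = 1.01 V.
V_DS = 1.01 V ≥ V_ov = 0.35 V, confirming saturation.

I_D = 0.460 mA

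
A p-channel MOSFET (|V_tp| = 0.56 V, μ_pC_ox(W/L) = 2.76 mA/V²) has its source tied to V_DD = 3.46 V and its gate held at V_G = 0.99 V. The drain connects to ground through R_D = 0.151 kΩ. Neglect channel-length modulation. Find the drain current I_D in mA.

V_SG = V_DD − V_G = 3.46 − 0.99 = 2.47 V, so V_ov = 2.47 − 0.56 = 1.91 V.
Assume saturation: I_D = ½ k_p V_ov² = 0.5 × 2.76 × 1.91² = 5.03 mA, giving V_SD = V_DD − I_D R_D = 3.46 − 5.03 × 0.151 = 2.7 V.
V_SD = 2.7 V ≥ V_ov = 1.91 V, confirming saturation.

I_D = 5.03 mA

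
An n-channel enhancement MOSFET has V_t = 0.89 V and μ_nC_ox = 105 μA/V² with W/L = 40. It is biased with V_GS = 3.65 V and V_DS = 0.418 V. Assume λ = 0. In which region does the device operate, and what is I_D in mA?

k_n = μ_nC_ox · (W/L) = 4.2 mA/V².
V_ov = V_GS − V_t = 3.65 − 0.89 = 2.76 V.
Since V_DS = 0.418 V < V_ov = 2.76 V, the device is in the triode region.
I_D = k_n [V_ov · V_DS − ½ V_DS²] = 4.2 × [2.76 × 0.418 − 0.5 × 0.418²] = 4.48 mA.

Triode; I_D = 4.48 mA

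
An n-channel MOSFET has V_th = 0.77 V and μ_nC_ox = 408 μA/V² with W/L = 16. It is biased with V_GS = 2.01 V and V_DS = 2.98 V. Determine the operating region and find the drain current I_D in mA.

k_n = μ_nC_ox · (W/L) = 6.528 mA/V².
V_ov = V_GS − V_th = 2.01 − 0.77 = 1.24 V.
Since V_DS = 2.98 V ≥ V_ov = 1.24 V, the device is in saturation.
I_D = ½ k_n V_ov² = 0.5 × 6.528 × 1.24² = 5.02 mA.

Saturation; I_D = 5.02 mA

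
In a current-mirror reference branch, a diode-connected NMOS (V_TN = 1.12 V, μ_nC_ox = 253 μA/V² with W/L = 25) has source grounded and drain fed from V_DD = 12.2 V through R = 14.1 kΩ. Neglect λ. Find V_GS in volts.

V_GS = 1.61 V

With gate tied to drain, V_GS = V_DS ≥ V_GS − V_TN, so the device is in saturation.
k_n = μ_nC_ox · (W/L) = 6.325 mA/V².
KCL at the drain: ½ k_n (V_GS − V_TN)² = (V_DD − V_GS)/R.
Let x = V_GS − 1.12. Then 44.6 x² + x − 11.08 = 0, giving x = 0.487 V (positive root), so V_GS = 1.61 V.
I_D = (V_DD − V_GS)/R = (12.2 − 1.61) / 14.1 = 0.751 mA.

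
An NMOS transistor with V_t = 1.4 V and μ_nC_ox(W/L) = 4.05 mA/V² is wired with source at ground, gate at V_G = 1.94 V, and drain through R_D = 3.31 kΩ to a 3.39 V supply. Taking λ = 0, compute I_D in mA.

V_GS = V_G = 1.94 V, so V_ov = 1.94 − 1.4 = 0.54 V.
Assume saturation: I_D = ½ k_n V_ov² = 0.5 × 4.05 × 0.54² = 0.59 mA, giving V_DS = V_DD − I_D R_D = 3.39 − 0.59 × 3.31 = 1.44 V.
V_DS = 1.44 V ≥ V_ov = 0.54 V, confirming saturation.

I_D = 0.590 mA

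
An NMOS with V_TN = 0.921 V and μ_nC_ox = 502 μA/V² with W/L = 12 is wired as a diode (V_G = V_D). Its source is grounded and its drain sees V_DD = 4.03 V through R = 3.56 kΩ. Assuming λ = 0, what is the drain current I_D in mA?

I_D = 0.735 mA

With gate tied to drain, V_GS = V_DS ≥ V_GS − V_TN, so the device is in saturation.
k_n = μ_nC_ox · (W/L) = 6.024 mA/V².
KCL at the drain: ½ k_n (V_GS − V_TN)² = (V_DD − V_GS)/R.
Let x = V_GS − 0.921. Then 10.7 x² + x − 3.109 = 0, giving x = 0.494 V (positive root), so V_GS = 1.41 V.
I_D = (V_DD − V_GS)/R = (4.03 − 1.41) / 3.56 = 0.735 mA.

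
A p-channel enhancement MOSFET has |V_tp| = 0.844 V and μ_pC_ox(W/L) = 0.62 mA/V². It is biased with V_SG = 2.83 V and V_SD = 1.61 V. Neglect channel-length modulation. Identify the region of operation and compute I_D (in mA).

Triode; I_D = 1.18 mA

V_ov = V_SG − |V_tp| = 2.83 − 0.844 = 1.99 V.
Since V_SD = 1.61 V < V_ov = 1.99 V, the device is in the triode region.
I_D = k_p [V_ov · V_SD − ½ V_SD²] = 0.62 × [1.99 × 1.61 − 0.5 × 1.61²] = 1.18 mA.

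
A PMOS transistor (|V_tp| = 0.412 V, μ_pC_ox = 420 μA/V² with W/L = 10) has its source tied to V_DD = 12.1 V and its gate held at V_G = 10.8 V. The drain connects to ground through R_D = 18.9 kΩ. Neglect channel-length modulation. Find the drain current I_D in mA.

V_SG = V_DD − V_G = 12.1 − 10.8 = 1.3 V, so V_ov = 1.3 − 0.412 = 0.888 V.
k_p = μ_pC_ox · (W/L) = 4.2 mA/V².
Assume saturation: I_D = ½ k_p V_ov² = 0.5 × 4.2 × 0.888² = 1.66 mA, giving V_SD = V_DD − I_D R_D = 12.1 − 1.66 × 18.9 = -19.2 V.
But -19.2 V < V_ov = 0.888 V, so the device is actually in triode.
In triode I_D = k_p[V_ov V_SD − ½ V_SD²] and I_D = (V_DD − V_SD)/R_D. Equating: 39.7 V_SD² − 71.49 V_SD + 12.1 = 0, giving V_SD = 0.189 V (the root below V_ov).
I_D = (12.1 − 0.189) / 18.9 = 0.63 mA.

I_D = 0.630 mA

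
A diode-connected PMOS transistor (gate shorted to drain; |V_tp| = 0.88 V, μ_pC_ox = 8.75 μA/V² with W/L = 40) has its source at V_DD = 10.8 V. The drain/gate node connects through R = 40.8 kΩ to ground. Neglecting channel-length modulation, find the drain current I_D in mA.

I_D = 0.216 mA

With gate tied to drain, V_SG = V_SD ≥ V_SG − |V_tp|, so the device is in saturation.
k_p = μ_pC_ox · (W/L) = 0.35 mA/V².
KCL at the drain: ½ k_p (V_SG − |V_tp|)² = (V_DD − V_SG)/R.
Let x = V_SG − 0.88. Then 7.14 x² + x − 9.92 = 0, giving x = 1.11 V (positive root), so V_SG = 1.99 V.
I_D = (V_DD − V_SG)/R = (10.8 − 1.99) / 40.8 = 0.216 mA.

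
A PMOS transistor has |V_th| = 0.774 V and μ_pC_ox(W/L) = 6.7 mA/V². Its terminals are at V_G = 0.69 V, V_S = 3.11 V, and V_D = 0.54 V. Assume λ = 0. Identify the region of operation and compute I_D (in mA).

Saturation; I_D = 9.08 mA

V_SG = V_S − V_G = 3.11 − 0.69 = 2.42 V; V_SD = V_S − V_D = 3.11 − 0.54 = 2.57 V.
V_ov = V_SG − |V_th| = 2.42 − 0.774 = 1.65 V.
Since V_SD = 2.57 V ≥ V_ov = 1.65 V, the device is in saturation.
I_D = ½ k_p V_ov² = 0.5 × 6.7 × 1.65² = 9.08 mA.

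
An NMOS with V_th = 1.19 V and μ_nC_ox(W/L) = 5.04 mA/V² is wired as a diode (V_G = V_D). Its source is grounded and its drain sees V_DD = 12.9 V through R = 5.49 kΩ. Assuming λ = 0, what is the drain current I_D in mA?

With gate tied to drain, V_GS = V_DS ≥ V_GS − V_th, so the device is in saturation.
KCL at the drain: ½ k_n (V_GS − V_th)² = (V_DD − V_GS)/R.
Let x = V_GS − 1.19. Then 13.8 x² + x − 11.71 = 0, giving x = 0.885 V (positive root), so V_GS = 2.07 V.
I_D = (V_DD − V_GS)/R = (12.9 − 2.07) / 5.49 = 1.97 mA.

I_D = 1.97 mA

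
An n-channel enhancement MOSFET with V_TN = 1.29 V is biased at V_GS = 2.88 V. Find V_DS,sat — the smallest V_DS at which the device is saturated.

The boundary between triode and saturation is V_DS = V_GS − V_TN = V_ov.
V_ov = 2.88 − 1.29 = 1.59 V.

V_DS,sat = 1.59 V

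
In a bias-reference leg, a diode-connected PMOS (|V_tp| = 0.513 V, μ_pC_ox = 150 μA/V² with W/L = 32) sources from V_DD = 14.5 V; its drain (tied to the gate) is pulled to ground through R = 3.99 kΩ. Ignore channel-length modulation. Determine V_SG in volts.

V_SG = 1.67 V

With gate tied to drain, V_SG = V_SD ≥ V_SG − |V_tp|, so the device is in saturation.
k_p = μ_pC_ox · (W/L) = 4.8 mA/V².
KCL at the drain: ½ k_p (V_SG − |V_tp|)² = (V_DD − V_SG)/R.
Let x = V_SG − 0.513. Then 9.58 x² + x − 13.99 = 0, giving x = 1.16 V (positive root), so V_SG = 1.67 V.
I_D = (V_DD − V_SG)/R = (14.5 − 1.67) / 3.99 = 3.22 mA.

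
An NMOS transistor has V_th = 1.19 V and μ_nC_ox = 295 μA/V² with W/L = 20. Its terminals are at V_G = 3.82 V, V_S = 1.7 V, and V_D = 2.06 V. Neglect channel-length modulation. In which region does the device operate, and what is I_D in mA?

V_GS = V_G − V_S = 3.82 − 1.7 = 2.12 V; V_DS = V_D − V_S = 2.06 − 1.7 = 0.36 V.
k_n = μ_nC_ox · (W/L) = 5.9 mA/V².
V_ov = V_GS − V_th = 2.12 − 1.19 = 0.93 V.
Since V_DS = 0.36 V < V_ov = 0.93 V, the device is in the triode region.
I_D = k_n [V_ov · V_DS − ½ V_DS²] = 5.9 × [0.93 × 0.36 − 0.5 × 0.36²] = 1.59 mA.

Triode; I_D = 1.59 mA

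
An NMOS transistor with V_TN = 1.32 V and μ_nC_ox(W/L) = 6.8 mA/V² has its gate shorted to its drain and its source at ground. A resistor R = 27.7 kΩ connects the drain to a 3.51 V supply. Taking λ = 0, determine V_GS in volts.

V_GS = 1.47 V

With gate tied to drain, V_GS = V_DS ≥ V_GS − V_TN, so the device is in saturation.
KCL at the drain: ½ k_n (V_GS − V_TN)² = (V_DD − V_GS)/R.
Let x = V_GS − 1.32. Then 94.2 x² + x − 2.19 = 0, giving x = 0.147 V (positive root), so V_GS = 1.47 V.
I_D = (V_DD − V_GS)/R = (3.51 − 1.47) / 27.7 = 0.0737 mA.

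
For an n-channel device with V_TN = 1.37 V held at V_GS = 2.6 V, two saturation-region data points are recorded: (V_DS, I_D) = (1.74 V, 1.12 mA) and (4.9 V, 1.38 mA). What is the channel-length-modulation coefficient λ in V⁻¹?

With V_GS fixed, I_D ∝ (1 + λ V_DS) in saturation, so I_D2/I_D1 = (1 + λ V_DS2)/(1 + λ V_DS1).
1.38/1.12 = 1.232 = (1 + 4.9 λ)/(1 + 1.74 λ).
Solving: λ (I_D1 V_DS2 − I_D2 V_DS1) = I_D2 − I_D1, so λ = (1.38 − 1.12) / (1.12 × 4.9 − 1.38 × 1.74) = 0.26 / 3.09 = 0.0842 V⁻¹.

λ = 0.0842 V⁻¹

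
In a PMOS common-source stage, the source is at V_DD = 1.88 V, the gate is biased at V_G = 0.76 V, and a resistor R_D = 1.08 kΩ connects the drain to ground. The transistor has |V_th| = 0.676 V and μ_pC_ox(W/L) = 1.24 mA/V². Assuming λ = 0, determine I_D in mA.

V_SG = V_DD − V_G = 1.88 − 0.76 = 1.12 V, so V_ov = 1.12 − 0.676 = 0.444 V.
Assume saturation: I_D = ½ k_p V_ov² = 0.5 × 1.24 × 0.444² = 0.122 mA, giving V_SD = V_DD − I_D R_D = 1.88 − 0.122 × 1.08 = 1.75 V.
V_SD = 1.75 V ≥ V_ov = 0.444 V, confirming saturation.

I_D = 0.122 mA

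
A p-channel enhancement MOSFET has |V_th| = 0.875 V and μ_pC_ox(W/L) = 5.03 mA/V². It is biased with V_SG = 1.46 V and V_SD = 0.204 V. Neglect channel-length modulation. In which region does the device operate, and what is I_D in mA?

Triode; I_D = 0.496 mA

V_ov = V_SG − |V_th| = 1.46 − 0.875 = 0.585 V.
Since V_SD = 0.204 V < V_ov = 0.585 V, the device is in the triode region.
I_D = k_p [V_ov · V_SD − ½ V_SD²] = 5.03 × [0.585 × 0.204 − 0.5 × 0.204²] = 0.496 mA.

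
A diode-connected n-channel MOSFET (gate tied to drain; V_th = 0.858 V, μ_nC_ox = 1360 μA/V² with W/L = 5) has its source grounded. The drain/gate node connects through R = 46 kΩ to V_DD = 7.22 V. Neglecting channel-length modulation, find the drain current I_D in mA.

With gate tied to drain, V_GS = V_DS ≥ V_GS − V_th, so the device is in saturation.
k_n = μ_nC_ox · (W/L) = 6.8 mA/V².
KCL at the drain: ½ k_n (V_GS − V_th)² = (V_DD − V_GS)/R.
Let x = V_GS − 0.858. Then 156 x² + x − 6.362 = 0, giving x = 0.199 V (positive root), so V_GS = 1.06 V.
I_D = (V_DD − V_GS)/R = (7.22 − 1.06) / 46 = 0.134 mA.

I_D = 0.134 mA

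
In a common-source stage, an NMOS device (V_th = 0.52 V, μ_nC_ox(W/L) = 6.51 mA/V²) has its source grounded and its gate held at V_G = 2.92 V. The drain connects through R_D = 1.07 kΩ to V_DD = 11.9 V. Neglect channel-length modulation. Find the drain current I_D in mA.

I_D = 10.4 mA

V_GS = V_G = 2.92 V, so V_ov = 2.92 − 0.52 = 2.4 V.
Assume saturation: I_D = ½ k_n V_ov² = 0.5 × 6.51 × 2.4² = 18.7 mA, giving V_DS = V_DD − I_D R_D = 11.9 − 18.7 × 1.07 = -8.16 V.
But -8.16 V < V_ov = 2.4 V, so the device is actually in triode.
In triode I_D = k_n[V_ov V_DS − ½ V_DS²] and I_D = (V_DD − V_DS)/R_D. Equating: 3.48 V_DS² − 17.72 V_DS + 11.9 = 0, giving V_DS = 0.796 V (the root below V_ov).
I_D = (11.9 − 0.796) / 1.07 = 10.4 mA.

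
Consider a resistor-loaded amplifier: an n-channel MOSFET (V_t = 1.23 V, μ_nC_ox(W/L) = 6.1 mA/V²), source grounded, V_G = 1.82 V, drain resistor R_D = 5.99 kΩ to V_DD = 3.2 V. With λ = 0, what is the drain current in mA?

V_GS = V_G = 1.82 V, so V_ov = 1.82 − 1.23 = 0.59 V.
Assume saturation: I_D = ½ k_n V_ov² = 0.5 × 6.1 × 0.59² = 1.06 mA, giving V_DS = V_DD − I_D R_D = 3.2 − 1.06 × 5.99 = -3.16 V.
But -3.16 V < V_ov = 0.59 V, so the device is actually in triode.
In triode I_D = k_n[V_ov V_DS − ½ V_DS²] and I_D = (V_DD − V_DS)/R_D. Equating: 18.3 V_DS² − 22.56 V_DS + 3.2 = 0, giving V_DS = 0.164 V (the root below V_ov).
I_D = (3.2 − 0.164) / 5.99 = 0.507 mA.

I_D = 0.507 mA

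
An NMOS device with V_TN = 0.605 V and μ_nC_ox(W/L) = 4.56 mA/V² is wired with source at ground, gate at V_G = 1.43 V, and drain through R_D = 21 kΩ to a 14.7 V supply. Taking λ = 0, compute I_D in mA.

I_D = 0.690 mA

V_GS = V_G = 1.43 V, so V_ov = 1.43 − 0.605 = 0.825 V.
Assume saturation: I_D = ½ k_n V_ov² = 0.5 × 4.56 × 0.825² = 1.55 mA, giving V_DS = V_DD − I_D R_D = 14.7 − 1.55 × 21 = -17.9 V.
But -17.9 V < V_ov = 0.825 V, so the device is actually in triode.
In triode I_D = k_n[V_ov V_DS − ½ V_DS²] and I_D = (V_DD − V_DS)/R_D. Equating: 47.9 V_DS² − 80 V_DS + 14.7 = 0, giving V_DS = 0.21 V (the root below V_ov).
I_D = (14.7 − 0.21) / 21 = 0.69 mA.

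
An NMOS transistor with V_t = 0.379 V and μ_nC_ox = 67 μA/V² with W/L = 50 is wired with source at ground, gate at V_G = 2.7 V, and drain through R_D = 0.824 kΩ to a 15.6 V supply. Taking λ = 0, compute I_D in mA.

V_GS = V_G = 2.7 V, so V_ov = 2.7 − 0.379 = 2.32 V.
k_n = μ_nC_ox · (W/L) = 3.35 mA/V².
Assume saturation: I_D = ½ k_n V_ov² = 0.5 × 3.35 × 2.32² = 9.02 mA, giving V_DS = V_DD − I_D R_D = 15.6 − 9.02 × 0.824 = 8.16 V.
V_DS = 8.16 V ≥ V_ov = 2.32 V, confirming saturation.

I_D = 9.02 mA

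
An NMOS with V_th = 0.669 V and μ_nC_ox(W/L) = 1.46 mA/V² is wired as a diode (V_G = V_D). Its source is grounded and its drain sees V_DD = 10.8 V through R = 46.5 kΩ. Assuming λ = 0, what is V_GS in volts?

V_GS = 1.20 V

With gate tied to drain, V_GS = V_DS ≥ V_GS − V_th, so the device is in saturation.
KCL at the drain: ½ k_n (V_GS − V_th)² = (V_DD − V_GS)/R.
Let x = V_GS − 0.669. Then 33.9 x² + x − 10.13 = 0, giving x = 0.532 V (positive root), so V_GS = 1.2 V.
I_D = (V_DD − V_GS)/R = (10.8 − 1.2) / 46.5 = 0.206 mA.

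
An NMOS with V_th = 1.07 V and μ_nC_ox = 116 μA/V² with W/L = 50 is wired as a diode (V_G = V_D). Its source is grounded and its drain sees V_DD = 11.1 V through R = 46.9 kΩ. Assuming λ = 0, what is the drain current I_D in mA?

With gate tied to drain, V_GS = V_DS ≥ V_GS − V_th, so the device is in saturation.
k_n = μ_nC_ox · (W/L) = 5.8 mA/V².
KCL at the drain: ½ k_n (V_GS − V_th)² = (V_DD − V_GS)/R.
Let x = V_GS − 1.07. Then 136 x² + x − 10.03 = 0, giving x = 0.268 V (positive root), so V_GS = 1.34 V.
I_D = (V_DD − V_GS)/R = (11.1 − 1.34) / 46.9 = 0.208 mA.

I_D = 0.208 mA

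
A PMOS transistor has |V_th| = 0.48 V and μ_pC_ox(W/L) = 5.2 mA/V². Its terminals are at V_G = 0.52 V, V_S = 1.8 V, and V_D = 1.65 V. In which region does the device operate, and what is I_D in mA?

Triode; I_D = 0.566 mA

V_SG = V_S − V_G = 1.8 − 0.52 = 1.28 V; V_SD = V_S − V_D = 1.8 − 1.65 = 0.15 V.
V_ov = V_SG − |V_th| = 1.28 − 0.48 = 0.8 V.
Since V_SD = 0.15 V < V_ov = 0.8 V, the device is in the triode region.
I_D = k_p [V_ov · V_SD − ½ V_SD²] = 5.2 × [0.8 × 0.15 − 0.5 × 0.15²] = 0.566 mA.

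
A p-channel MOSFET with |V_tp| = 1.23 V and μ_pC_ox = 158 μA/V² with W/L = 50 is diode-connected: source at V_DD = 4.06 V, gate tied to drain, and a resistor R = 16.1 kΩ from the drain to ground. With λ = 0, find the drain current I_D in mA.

With gate tied to drain, V_SG = V_SD ≥ V_SG − |V_tp|, so the device is in saturation.
k_p = μ_pC_ox · (W/L) = 7.9 mA/V².
KCL at the drain: ½ k_p (V_SG − |V_tp|)² = (V_DD − V_SG)/R.
Let x = V_SG − 1.23. Then 63.6 x² + x − 2.83 = 0, giving x = 0.203 V (positive root), so V_SG = 1.43 V.
I_D = (V_DD − V_SG)/R = (4.06 − 1.43) / 16.1 = 0.163 mA.

I_D = 0.163 mA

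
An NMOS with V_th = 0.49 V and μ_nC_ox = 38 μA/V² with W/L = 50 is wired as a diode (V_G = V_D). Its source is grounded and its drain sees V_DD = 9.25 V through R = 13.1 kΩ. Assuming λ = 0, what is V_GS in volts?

V_GS = 1.29 V

With gate tied to drain, V_GS = V_DS ≥ V_GS − V_th, so the device is in saturation.
k_n = μ_nC_ox · (W/L) = 1.9 mA/V².
KCL at the drain: ½ k_n (V_GS − V_th)² = (V_DD − V_GS)/R.
Let x = V_GS − 0.49. Then 12.4 x² + x − 8.76 = 0, giving x = 0.8 V (positive root), so V_GS = 1.29 V.
I_D = (V_DD − V_GS)/R = (9.25 − 1.29) / 13.1 = 0.608 mA.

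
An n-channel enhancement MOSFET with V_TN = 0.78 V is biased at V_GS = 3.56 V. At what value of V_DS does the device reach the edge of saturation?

The boundary between triode and saturation is V_DS = V_GS − V_TN = V_ov.
V_ov = 3.56 − 0.78 = 2.78 V.

V_DS,sat = 2.78 V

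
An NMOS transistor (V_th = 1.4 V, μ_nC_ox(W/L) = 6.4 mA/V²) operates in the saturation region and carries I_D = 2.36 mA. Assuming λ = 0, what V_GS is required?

V_GS = 2.26 V

In saturation I_D = ½ k_n (V_GS − V_th)², so V_GS − V_th = √(2 I_D / k_n) = √(2 × 2.36 / 6.4) = 0.859 V.
V_GS = 1.4 + 0.859 = 2.26 V.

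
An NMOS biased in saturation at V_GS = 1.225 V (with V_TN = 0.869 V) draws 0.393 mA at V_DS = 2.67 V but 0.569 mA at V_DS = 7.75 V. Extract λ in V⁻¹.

With V_GS fixed, I_D ∝ (1 + λ V_DS) in saturation, so I_D2/I_D1 = (1 + λ V_DS2)/(1 + λ V_DS1).
0.569/0.393 = 1.448 = (1 + 7.75 λ)/(1 + 2.67 λ).
Solving: λ (I_D1 V_DS2 − I_D2 V_DS1) = I_D2 − I_D1, so λ = (0.569 − 0.393) / (0.393 × 7.75 − 0.569 × 2.67) = 0.176 / 1.53 = 0.115 V⁻¹.

λ = 0.115 V⁻¹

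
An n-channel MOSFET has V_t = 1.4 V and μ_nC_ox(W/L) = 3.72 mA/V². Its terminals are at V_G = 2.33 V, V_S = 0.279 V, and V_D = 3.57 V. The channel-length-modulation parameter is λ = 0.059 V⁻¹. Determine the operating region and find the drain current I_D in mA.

V_GS = V_G − V_S = 2.33 − 0.279 = 2.05 V; V_DS = V_D − V_S = 3.57 − 0.279 = 3.29 V.
V_ov = V_GS − V_t = 2.05 − 1.4 = 0.651 V.
Since V_DS = 3.29 V ≥ V_ov = 0.651 V, the device is in saturation.
I_D = ½ k_n V_ov² (1 + λ V_DS) = 0.5 × 3.72 × 0.651² × (1 + 0.059 × 3.29) = 0.941 mA.

Saturation; I_D = 0.941 mA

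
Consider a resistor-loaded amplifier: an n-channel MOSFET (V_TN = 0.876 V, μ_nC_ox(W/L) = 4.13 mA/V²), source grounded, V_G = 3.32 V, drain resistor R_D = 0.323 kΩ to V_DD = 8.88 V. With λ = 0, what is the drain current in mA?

I_D = 12.3 mA

V_GS = V_G = 3.32 V, so V_ov = 3.32 − 0.876 = 2.44 V.
Assume saturation: I_D = ½ k_n V_ov² = 0.5 × 4.13 × 2.44² = 12.3 mA, giving V_DS = V_DD − I_D R_D = 8.88 − 12.3 × 0.323 = 4.9 V.
V_DS = 4.9 V ≥ V_ov = 2.44 V, confirming saturation.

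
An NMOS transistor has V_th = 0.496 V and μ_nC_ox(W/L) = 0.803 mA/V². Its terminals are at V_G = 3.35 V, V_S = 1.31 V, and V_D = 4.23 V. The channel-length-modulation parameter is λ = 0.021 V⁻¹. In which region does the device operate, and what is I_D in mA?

Saturation; I_D = 1.02 mA

V_GS = V_G − V_S = 3.35 − 1.31 = 2.04 V; V_DS = V_D − V_S = 4.23 − 1.31 = 2.92 V.
V_ov = V_GS − V_th = 2.04 − 0.496 = 1.54 V.
Since V_DS = 2.92 V ≥ V_ov = 1.54 V, the device is in saturation.
I_D = ½ k_n V_ov² (1 + λ V_DS) = 0.5 × 0.803 × 1.54² × (1 + 0.021 × 2.92) = 1.02 mA.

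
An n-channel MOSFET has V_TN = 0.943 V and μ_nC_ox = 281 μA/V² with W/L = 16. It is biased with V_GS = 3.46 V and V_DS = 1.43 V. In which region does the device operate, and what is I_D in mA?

k_n = μ_nC_ox · (W/L) = 4.496 mA/V².
V_ov = V_GS − V_TN = 3.46 − 0.943 = 2.52 V.
Since V_DS = 1.43 V < V_ov = 2.52 V, the device is in the triode region.
I_D = k_n [V_ov · V_DS − ½ V_DS²] = 4.496 × [2.52 × 1.43 − 0.5 × 1.43²] = 11.6 mA.

Triode; I_D = 11.6 mA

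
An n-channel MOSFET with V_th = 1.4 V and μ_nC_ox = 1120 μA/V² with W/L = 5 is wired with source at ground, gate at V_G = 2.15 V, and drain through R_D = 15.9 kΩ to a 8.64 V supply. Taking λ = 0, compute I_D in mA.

I_D = 0.535 mA

V_GS = V_G = 2.15 V, so V_ov = 2.15 − 1.4 = 0.75 V.
k_n = μ_nC_ox · (W/L) = 5.6 mA/V².
Assume saturation: I_D = ½ k_n V_ov² = 0.5 × 5.6 × 0.75² = 1.57 mA, giving V_DS = V_DD − I_D R_D = 8.64 − 1.57 × 15.9 = -16.4 V.
But -16.4 V < V_ov = 0.75 V, so the device is actually in triode.
In triode I_D = k_n[V_ov V_DS − ½ V_DS²] and I_D = (V_DD − V_DS)/R_D. Equating: 44.5 V_DS² − 67.78 V_DS + 8.64 = 0, giving V_DS = 0.14 V (the root below V_ov).
I_D = (8.64 − 0.14) / 15.9 = 0.535 mA.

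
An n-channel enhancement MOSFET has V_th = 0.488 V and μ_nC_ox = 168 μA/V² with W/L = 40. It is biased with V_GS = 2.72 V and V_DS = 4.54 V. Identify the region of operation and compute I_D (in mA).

Saturation; I_D = 16.7 mA

k_n = μ_nC_ox · (W/L) = 6.72 mA/V².
V_ov = V_GS − V_th = 2.72 − 0.488 = 2.23 V.
Since V_DS = 4.54 V ≥ V_ov = 2.23 V, the device is in saturation.
I_D = ½ k_n V_ov² = 0.5 × 6.72 × 2.23² = 16.7 mA.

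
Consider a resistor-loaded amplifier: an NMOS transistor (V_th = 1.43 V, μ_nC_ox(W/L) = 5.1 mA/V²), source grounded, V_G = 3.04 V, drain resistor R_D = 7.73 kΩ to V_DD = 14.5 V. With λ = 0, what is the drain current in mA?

V_GS = V_G = 3.04 V, so V_ov = 3.04 − 1.43 = 1.61 V.
Assume saturation: I_D = ½ k_n V_ov² = 0.5 × 5.1 × 1.61² = 6.61 mA, giving V_DS = V_DD − I_D R_D = 14.5 − 6.61 × 7.73 = -36.6 V.
But -36.6 V < V_ov = 1.61 V, so the device is actually in triode.
In triode I_D = k_n[V_ov V_DS − ½ V_DS²] and I_D = (V_DD − V_DS)/R_D. Equating: 19.7 V_DS² − 64.47 V_DS + 14.5 = 0, giving V_DS = 0.243 V (the root below V_ov).
I_D = (14.5 − 0.243) / 7.73 = 1.84 mA.

I_D = 1.84 mA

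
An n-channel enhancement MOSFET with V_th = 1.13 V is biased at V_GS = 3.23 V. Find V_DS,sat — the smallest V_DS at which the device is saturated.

V_DS,sat = 2.10 V

The boundary between triode and saturation is V_DS = V_GS − V_th = V_ov.
V_ov = 3.23 − 1.13 = 2.1 V.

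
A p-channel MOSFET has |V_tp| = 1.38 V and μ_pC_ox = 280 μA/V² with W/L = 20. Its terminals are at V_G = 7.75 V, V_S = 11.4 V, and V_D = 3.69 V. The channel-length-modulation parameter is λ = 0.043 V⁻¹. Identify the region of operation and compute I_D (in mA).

V_SG = V_S − V_G = 11.4 − 7.75 = 3.65 V; V_SD = V_S − V_D = 11.4 − 3.69 = 7.71 V.
k_p = μ_pC_ox · (W/L) = 5.6 mA/V².
V_ov = V_SG − |V_tp| = 3.65 − 1.38 = 2.27 V.
Since V_SD = 7.71 V ≥ V_ov = 2.27 V, the device is in saturation.
I_D = ½ k_p V_ov² (1 + λ V_SD) = 0.5 × 5.6 × 2.27² × (1 + 0.043 × 7.71) = 19.2 mA.

Saturation; I_D = 19.2 mA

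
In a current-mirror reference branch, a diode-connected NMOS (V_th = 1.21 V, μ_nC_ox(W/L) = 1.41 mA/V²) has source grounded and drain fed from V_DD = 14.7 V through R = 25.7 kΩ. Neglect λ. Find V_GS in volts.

V_GS = 2.05 V

With gate tied to drain, V_GS = V_DS ≥ V_GS − V_th, so the device is in saturation.
KCL at the drain: ½ k_n (V_GS − V_th)² = (V_DD − V_GS)/R.
Let x = V_GS − 1.21. Then 18.1 x² + x − 13.49 = 0, giving x = 0.836 V (positive root), so V_GS = 2.05 V.
I_D = (V_DD − V_GS)/R = (14.7 − 2.05) / 25.7 = 0.492 mA.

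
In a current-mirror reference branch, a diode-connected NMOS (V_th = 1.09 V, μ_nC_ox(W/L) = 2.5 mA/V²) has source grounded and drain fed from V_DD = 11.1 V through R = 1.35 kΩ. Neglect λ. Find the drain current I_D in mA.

I_D = 5.82 mA

With gate tied to drain, V_GS = V_DS ≥ V_GS − V_th, so the device is in saturation.
KCL at the drain: ½ k_n (V_GS − V_th)² = (V_DD − V_GS)/R.
Let x = V_GS − 1.09. Then 1.69 x² + x − 10.01 = 0, giving x = 2.16 V (positive root), so V_GS = 3.25 V.
I_D = (V_DD − V_GS)/R = (11.1 − 3.25) / 1.35 = 5.82 mA.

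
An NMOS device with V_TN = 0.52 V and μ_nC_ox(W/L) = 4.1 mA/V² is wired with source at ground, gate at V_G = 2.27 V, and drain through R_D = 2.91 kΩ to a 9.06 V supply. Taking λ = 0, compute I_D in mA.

V_GS = V_G = 2.27 V, so V_ov = 2.27 − 0.52 = 1.75 V.
Assume saturation: I_D = ½ k_n V_ov² = 0.5 × 4.1 × 1.75² = 6.28 mA, giving V_DS = V_DD − I_D R_D = 9.06 − 6.28 × 2.91 = -9.21 V.
But -9.21 V < V_ov = 1.75 V, so the device is actually in triode.
In triode I_D = k_n[V_ov V_DS − ½ V_DS²] and I_D = (V_DD − V_DS)/R_D. Equating: 5.97 V_DS² − 21.88 V_DS + 9.06 = 0, giving V_DS = 0.476 V (the root below V_ov).
I_D = (9.06 − 0.476) / 2.91 = 2.95 mA.

I_D = 2.95 mA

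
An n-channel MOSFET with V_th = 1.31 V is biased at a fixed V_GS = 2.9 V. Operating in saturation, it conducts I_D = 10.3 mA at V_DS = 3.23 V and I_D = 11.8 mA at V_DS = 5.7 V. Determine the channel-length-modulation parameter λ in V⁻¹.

λ = 0.0728 V⁻¹

With V_GS fixed, I_D ∝ (1 + λ V_DS) in saturation, so I_D2/I_D1 = (1 + λ V_DS2)/(1 + λ V_DS1).
11.8/10.3 = 1.146 = (1 + 5.7 λ)/(1 + 3.23 λ).
Solving: λ (I_D1 V_DS2 − I_D2 V_DS1) = I_D2 − I_D1, so λ = (11.8 − 10.3) / (10.3 × 5.7 − 11.8 × 3.23) = 1.5 / 20.6 = 0.0728 V⁻¹.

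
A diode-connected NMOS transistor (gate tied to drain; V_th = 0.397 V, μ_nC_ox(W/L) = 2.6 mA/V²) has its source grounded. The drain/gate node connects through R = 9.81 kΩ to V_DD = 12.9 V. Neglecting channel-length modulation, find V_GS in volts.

V_GS = 1.35 V

With gate tied to drain, V_GS = V_DS ≥ V_GS − V_th, so the device is in saturation.
KCL at the drain: ½ k_n (V_GS − V_th)² = (V_DD − V_GS)/R.
Let x = V_GS − 0.397. Then 12.8 x² + x − 12.5 = 0, giving x = 0.952 V (positive root), so V_GS = 1.35 V.
I_D = (V_DD − V_GS)/R = (12.9 − 1.35) / 9.81 = 1.18 mA.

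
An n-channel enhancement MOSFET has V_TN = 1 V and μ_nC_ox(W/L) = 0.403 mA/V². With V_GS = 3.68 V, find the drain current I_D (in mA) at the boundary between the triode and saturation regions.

I_D = 1.45 mA

At the boundary V_DS = V_ov = V_GS − V_TN = 3.68 − 1 = 2.68 V.
I_D = ½ k_n V_ov² = 0.5 × 0.403 × 2.68² = 1.45 mA.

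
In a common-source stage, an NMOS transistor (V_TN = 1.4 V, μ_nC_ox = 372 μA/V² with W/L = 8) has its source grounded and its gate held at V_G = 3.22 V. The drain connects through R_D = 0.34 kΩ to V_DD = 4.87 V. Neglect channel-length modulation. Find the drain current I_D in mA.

I_D = 4.93 mA

V_GS = V_G = 3.22 V, so V_ov = 3.22 − 1.4 = 1.82 V.
k_n = μ_nC_ox · (W/L) = 2.976 mA/V².
Assume saturation: I_D = ½ k_n V_ov² = 0.5 × 2.976 × 1.82² = 4.93 mA, giving V_DS = V_DD − I_D R_D = 4.87 − 4.93 × 0.34 = 3.19 V.
V_DS = 3.19 V ≥ V_ov = 1.82 V, confirming saturation.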